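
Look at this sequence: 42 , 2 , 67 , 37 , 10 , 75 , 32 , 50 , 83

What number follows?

27

Split by position mod 3 into 3 tracks.
Track A = 42, 37, 32: arithmetic, step −5.
Track B = 2, 10, 50: a geometric progression (common ratio 5).
Track C = 67, 75, 83: arithmetic, step +8.
The 10th slot belongs to track A; its 4th term is 27.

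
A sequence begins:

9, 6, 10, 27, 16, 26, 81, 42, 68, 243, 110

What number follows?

178

The slot pattern repeats as ABB (period 3), so there are 2 interleaved tracks.
Track A: 9, 27, 81, 243 (successive powers of 3).
Track B: 6, 10, 16, 26, 42, 68, 110 (a Fibonacci-like recurrence a_n = a_{n-1} + a_{n-2}).
Term 12 comes from track B (its 8th entry): 178.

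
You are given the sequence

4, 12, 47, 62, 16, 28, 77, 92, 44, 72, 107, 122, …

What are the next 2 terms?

116, 188

Positions follow the repeating pattern AABB; grouping by letter gives 2 tracks.
Stream A: 4, 12, 16, 28, 44, 72. A Fibonacci-like recurrence a_n = a_{n-1} + a_{n-2}.
Stream B: 47, 62, 77, 92, 107, 122. Arithmetic with common difference +15.
Term 13 comes from stream A (its 7th entry): 116.
Term 14 comes from stream A (its 8th entry): 188.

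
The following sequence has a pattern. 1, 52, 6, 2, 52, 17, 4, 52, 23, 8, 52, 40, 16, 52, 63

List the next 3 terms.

Read the sequence 3 terms at a time; column i is its own pattern.
Track A = 1, 2, 4, 8, 16: powers of 2.
Track B = 52, 52, 52, 52, 52: always 52.
Track C = 6, 17, 23, 40, 63: each term equals the sum of the previous two.
Position 16 falls in track A as its term 6, giving 32.
The 17th slot belongs to track B; its 6th term is 52.
The 18th slot belongs to track C; its 6th term is 103.

32, 52, 103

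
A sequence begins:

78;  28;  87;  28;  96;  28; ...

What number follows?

Split by position mod 2 into 2 tracks.
Stream A is 78, 87, 96, which is arithmetic with common difference +9.
Stream B is 28, 28, 28, which is always 28.
Term 7 comes from stream A (its 4th entry): 105.

105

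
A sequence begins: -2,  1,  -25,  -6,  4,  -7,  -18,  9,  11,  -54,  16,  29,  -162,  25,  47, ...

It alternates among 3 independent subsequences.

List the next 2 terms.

The terms cycle through 3 interleaved subsequences.
Stream A: -2, -6, -18, -54, -162 (multiplying by 3 each time).
Stream B: 1, 4, 9, 16, 25 (consecutive squares n² from n = 1).
Stream C: -25, -7, 11, 29, 47 (linear: a_n = -43 + 18·n).
The 16th slot belongs to stream A; its 6th term is -486.
Term 17 comes from stream B (its 6th entry): 36.

-486, 36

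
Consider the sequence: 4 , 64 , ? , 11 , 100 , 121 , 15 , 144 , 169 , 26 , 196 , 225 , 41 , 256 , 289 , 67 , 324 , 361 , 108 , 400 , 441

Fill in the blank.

The slot pattern repeats as ABB (period 3), so there are 2 interleaved tracks.
Track A: 4, 11, 15, 26, 41, 67, 108. A Fibonacci-like recurrence a_n = a_{n-1} + a_{n-2}.
Track B: 64, ?, 100, 121, 144, 169, 196, 225, 256, 289, 324, 361, 400, 441. The squares 8², 9², 10², ….
Filling track B at index 2 by its rule yields 81.

81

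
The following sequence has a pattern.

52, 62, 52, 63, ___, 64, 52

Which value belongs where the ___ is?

Taking every 2nd term gives 2 separate tracks.
Stream A: 52, 52, ?, 52 (always 52).
Stream B: 62, 63, 64 (adding 1 each time).
Stream A's pattern makes the blank 52.

52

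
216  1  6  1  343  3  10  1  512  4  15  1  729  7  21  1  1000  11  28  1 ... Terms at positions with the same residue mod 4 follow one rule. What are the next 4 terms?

Split by position mod 4 into 4 tracks.
Track A: 216, 343, 512, 729, 1000 (consecutive cubes n³ from n = 6).
Track B: 1, 3, 4, 7, 11 (each term equals the sum of the previous two).
Track C: 6, 10, 15, 21, 28 (the triangular numbers T_3, T_4, …).
Track D: 1, 1, 1, 1, 1 (constant 1).
Position 21 → track A, term 6 = 1331.
Position 22 falls in track B as its term 6, giving 18.
Position 23 → track C, term 6 = 36.
Term 24 comes from track D (its 6th entry): 1.

1331, 18, 36, 1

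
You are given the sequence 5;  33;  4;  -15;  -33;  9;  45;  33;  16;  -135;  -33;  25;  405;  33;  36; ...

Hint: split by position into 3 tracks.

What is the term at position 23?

Read the sequence 3 terms at a time; column i is its own pattern.
Track A: 5, -15, 45, -135, 405 — a geometric progression (common ratio -3).
Track B: 33, -33, 33, -33, 33 — oscillating between 33 and -33.
Track C: 4, 9, 16, 25, 36 — perfect squares starting at 2².
The 23rd slot belongs to track B; its 8th term is -33.

-33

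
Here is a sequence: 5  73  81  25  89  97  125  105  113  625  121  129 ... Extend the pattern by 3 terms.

3125, 137, 145

Positions follow the repeating pattern ABB; grouping by letter gives 2 tracks.
Subsequence A = 5, 25, 125, 625: a geometric progression (common ratio 5).
Subsequence B = 73, 81, 89, 97, 105, 113, 121, 129: adding 8 each time.
The 13th slot belongs to subsequence A; its 5th term is 3125.
The 14th slot belongs to subsequence B; its 9th term is 137.
Term 15 comes from subsequence B (its 10th entry): 145.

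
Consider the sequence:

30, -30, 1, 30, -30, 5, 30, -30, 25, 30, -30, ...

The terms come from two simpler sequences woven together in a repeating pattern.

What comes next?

Reading positions in blocks of 3 reveals the pattern AAB — 2 tracks woven together.
Track A: 30, -30, 30, -30, 30, -30, 30, -30 — oscillating between 30 and -30.
Track B: 1, 5, 25 — powers of 5.
Term 12 comes from track B (its 4th entry): 125.

125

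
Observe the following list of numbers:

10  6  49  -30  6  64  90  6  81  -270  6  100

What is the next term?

810

Taking every 3rd term gives 3 separate tracks.
Stream A = 10, -30, 90, -270: geometric, ×-3 each step.
Stream B = 6, 6, 6, 6: the constant sequence 6.
Stream C = 49, 64, 81, 100: the squares 7², 8², 9², ….
Term 13 comes from stream A (its 5th entry): 810.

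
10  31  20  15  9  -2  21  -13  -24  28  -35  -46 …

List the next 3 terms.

The slot pattern repeats as ABB (period 3), so there are 2 interleaved tracks.
Stream A: 10, 15, 21, 28 — triangular numbers starting at T_4.
Stream B: 31, 20, 9, -2, -13, -24, -35, -46 — subtracting 11 each time.
Term 13 comes from stream A (its 5th entry): 36.
Term 14 comes from stream B (its 9th entry): -57.
The 15th slot belongs to stream B; its 10th term is -68.

36, -57, -68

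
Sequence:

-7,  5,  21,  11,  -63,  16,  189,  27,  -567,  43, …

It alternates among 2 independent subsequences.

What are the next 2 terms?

1701, 70

Positions 1, 3, 5, … form one subsequence and positions 2, 4, 6, … form another.
Stream A = -7, 21, -63, 189, -567: geometric with ratio -3.
Stream B = 5, 11, 16, 27, 43: Fibonacci-style (each term is the sum of the two before it).
Position 11 → stream A, term 6 = 1701.
The 12th slot belongs to stream B; its 6th term is 70.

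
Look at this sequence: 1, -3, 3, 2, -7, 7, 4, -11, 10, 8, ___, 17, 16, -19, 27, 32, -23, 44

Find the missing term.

-15

Split by position mod 3: positions 1, 4, 7, … form one track, and each other residue class forms its own.
Track A: 1, 2, 4, 8, 16, 32 — powers 2^0, 2^1, 2^2, ….
Track B: -3, -7, -11, ?, -19, -23 — arithmetic with common difference −4.
Track C: 3, 7, 10, 17, 27, 44 — a Fibonacci-like recurrence a_n = a_{n-1} + a_{n-2}.
Track B's pattern makes the blank -15.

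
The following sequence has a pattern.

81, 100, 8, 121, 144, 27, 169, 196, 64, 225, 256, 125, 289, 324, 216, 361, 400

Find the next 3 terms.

343, 441, 484

The slot pattern repeats as AAB (period 3), so there are 2 interleaved tracks.
Track A: 81, 100, 121, 144, 169, 196, 225, 256, 289, 324, 361, 400 (the squares 9², 10², 11², …).
Track B: 8, 27, 64, 125, 216 (perfect cubes starting at 2³).
Term 18 comes from track B (its 6th entry): 343.
Term 19 comes from track A (its 13th entry): 441.
The 20th slot belongs to track A; its 14th term is 484.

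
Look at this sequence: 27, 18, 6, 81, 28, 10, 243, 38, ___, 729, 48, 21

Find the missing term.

15

Split by position mod 3: positions 1, 4, 7, … form one track, and each other residue class forms its own.
Track A: 27, 81, 243, 729. Successive powers of 3.
Track B: 18, 28, 38, 48. Arithmetic, step +10.
Track C: 6, 10, ?, 21. Triangular numbers starting at T_3.
Track C's pattern makes the blank 15.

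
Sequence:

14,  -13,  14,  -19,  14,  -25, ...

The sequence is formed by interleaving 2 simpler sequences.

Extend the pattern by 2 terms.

14, -31

Taking every 2nd term gives 2 separate tracks.
Track A = 14, 14, 14: always 14.
Track B = -13, -19, -25: subtracting 6 each time.
Position 7 falls in track A as its term 4, giving 14.
Position 8 → track B, term 4 = -31.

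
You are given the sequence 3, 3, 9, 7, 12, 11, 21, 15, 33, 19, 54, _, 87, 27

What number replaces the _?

Positions 1, 3, 5, … form one subsequence and positions 2, 4, 6, … form another.
Track A: 3, 9, 12, 21, 33, 54, 87. Each term equals the sum of the previous two.
Track B: 3, 7, 11, 15, 19, ?, 27. Adding 4 each time.
Filling track B at index 6 by its rule yields 23.

23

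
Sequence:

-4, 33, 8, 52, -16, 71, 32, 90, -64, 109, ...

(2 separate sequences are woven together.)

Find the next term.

The terms cycle through 2 interleaved subsequences.
Track A: -4, 8, -16, 32, -64. Multiplying by -2 each time.
Track B: 33, 52, 71, 90, 109. Arithmetic with common difference +19.
The 11th slot belongs to track A; its 6th term is 128.

128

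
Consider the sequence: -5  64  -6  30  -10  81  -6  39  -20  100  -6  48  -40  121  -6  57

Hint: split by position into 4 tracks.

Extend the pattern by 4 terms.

-80, 144, -6, 66

Taking every 4th term gives 4 separate tracks.
Stream A is -5, -10, -20, -40, which is a geometric progression (common ratio 2).
Stream B is 64, 81, 100, 121, which is consecutive squares n² from n = 8.
Stream C is -6, -6, -6, -6, which is always -6.
Stream D is 30, 39, 48, 57, which is arithmetic with common difference +9.
The 17th slot belongs to stream A; its 5th term is -80.
The 18th slot belongs to stream B; its 5th term is 144.
Term 19 comes from stream C (its 5th entry): -6.
Position 20 falls in stream D as its term 5, giving 66.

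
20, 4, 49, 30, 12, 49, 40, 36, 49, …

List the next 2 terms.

Taking every 3rd term gives 3 separate tracks.
Track A: 20, 30, 40 (adding 10 each time).
Track B: 4, 12, 36 (geometric with ratio 3).
Track C: 49, 49, 49 (constant 49).
Term 10 comes from track A (its 4th entry): 50.
Term 11 comes from track B (its 4th entry): 108.

50, 108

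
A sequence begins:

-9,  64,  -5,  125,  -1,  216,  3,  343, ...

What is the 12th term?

Odd-indexed and even-indexed terms follow separate rules.
Track A: -9, -5, -1, 3. Arithmetic, step +4.
Track B: 64, 125, 216, 343. Consecutive cubes n³ from n = 4.
The 12th slot belongs to track B; its 6th term is 729.

729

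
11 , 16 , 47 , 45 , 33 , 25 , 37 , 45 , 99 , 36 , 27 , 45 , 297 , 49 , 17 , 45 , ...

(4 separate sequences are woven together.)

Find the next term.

The terms cycle through 4 interleaved subsequences.
Track A = 11, 33, 99, 297: geometric, ×3 each step.
Track B = 16, 25, 36, 49: perfect squares starting at 4².
Track C = 47, 37, 27, 17: subtracting 10 each time.
Track D = 45, 45, 45, 45: constant 45.
The 17th slot belongs to track A; its 5th term is 891.

891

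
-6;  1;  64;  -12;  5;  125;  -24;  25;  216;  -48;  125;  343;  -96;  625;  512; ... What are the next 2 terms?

-192, 3125

The terms cycle through 3 interleaved subsequences.
Subsequence A: -6, -12, -24, -48, -96. A geometric progression (common ratio 2).
Subsequence B: 1, 5, 25, 125, 625. Powers 5^0, 5^1, 5^2, ….
Subsequence C: 64, 125, 216, 343, 512. The cubes 4³, 5³, 6³, ….
Position 16 falls in subsequence A as its term 6, giving -192.
Term 17 comes from subsequence B (its 6th entry): 3125.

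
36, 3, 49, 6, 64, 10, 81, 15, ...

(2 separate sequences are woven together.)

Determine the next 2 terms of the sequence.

100, 21

Split by position mod 2 into 2 tracks.
Subsequence A: 36, 49, 64, 81. Consecutive squares n² from n = 6.
Subsequence B: 3, 6, 10, 15. Triangular numbers starting at T_2.
The 9th slot belongs to subsequence A; its 5th term is 100.
Term 10 comes from subsequence B (its 5th entry): 21.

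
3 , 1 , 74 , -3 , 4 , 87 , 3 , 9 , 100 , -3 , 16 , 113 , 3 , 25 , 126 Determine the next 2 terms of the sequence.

-3, 36

Taking every 3rd term gives 3 separate tracks.
Track A: 3, -3, 3, -3, 3 (oscillating between 3 and -3).
Track B: 1, 4, 9, 16, 25 (perfect squares starting at 1²).
Track C: 74, 87, 100, 113, 126 (linear: a_n = 61 + 13·n).
Position 16 falls in track A as its term 6, giving -3.
Term 17 comes from track B (its 6th entry): 36.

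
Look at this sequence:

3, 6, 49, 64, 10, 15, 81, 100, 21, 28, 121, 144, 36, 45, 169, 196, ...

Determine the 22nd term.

Reading positions in blocks of 4 reveals the pattern AABB — 2 tracks woven together.
Track A = 3, 6, 10, 15, 21, 28, 36, 45: the triangular numbers T_2, T_3, ….
Track B = 49, 64, 81, 100, 121, 144, 169, 196: consecutive squares n² from n = 7.
Position 22 → track A, term 12 = 91.

91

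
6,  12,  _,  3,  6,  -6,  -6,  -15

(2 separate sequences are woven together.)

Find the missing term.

Taking every 2nd term gives 2 separate tracks.
Track A = 6, ?, 6, -6: alternating ±6.
Track B = 12, 3, -6, -15: arithmetic with common difference −9.
Filling track A at index 2 by its rule yields -6.

-6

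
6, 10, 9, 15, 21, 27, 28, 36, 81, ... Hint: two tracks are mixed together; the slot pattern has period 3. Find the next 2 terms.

Reading positions in blocks of 3 reveals the pattern AAB — 2 tracks woven together.
Track A: 6, 10, 15, 21, 28, 36. The triangular numbers T_3, T_4, ….
Track B: 9, 27, 81. A geometric progression (common ratio 3).
Term 10 comes from track A (its 7th entry): 45.
The 11th slot belongs to track A; its 8th term is 55.

45, 55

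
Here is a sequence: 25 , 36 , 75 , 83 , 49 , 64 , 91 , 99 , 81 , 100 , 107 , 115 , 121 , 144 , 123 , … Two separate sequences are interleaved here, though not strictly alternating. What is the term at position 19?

139

The slot pattern repeats as AABB (period 4), so there are 2 interleaved tracks.
Track A is 25, 36, 49, 64, 81, 100, 121, 144, which is consecutive squares n² from n = 5.
Track B is 75, 83, 91, 99, 107, 115, 123, which is arithmetic with common difference +8.
Position 19 falls in track B as its term 9, giving 139.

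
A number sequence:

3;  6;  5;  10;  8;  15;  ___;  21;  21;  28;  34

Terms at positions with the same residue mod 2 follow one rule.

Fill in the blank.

Positions 1, 3, 5, … form one subsequence and positions 2, 4, 6, … form another.
Track A is 3, 5, 8, ?, 21, 34, which is a Fibonacci-like recurrence a_n = a_{n-1} + a_{n-2}.
Track B is 6, 10, 15, 21, 28, which is triangular numbers starting at T_3.
So the missing entry in track A is 13.

13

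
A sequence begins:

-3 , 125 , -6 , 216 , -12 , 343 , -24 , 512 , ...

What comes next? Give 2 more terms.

-48, 729

Positions 1, 3, 5, … form one subsequence and positions 2, 4, 6, … form another.
Track A = -3, -6, -12, -24: a geometric progression (common ratio 2).
Track B = 125, 216, 343, 512: the cubes 5³, 6³, 7³, ….
Position 9 falls in track A as its term 5, giving -48.
The 10th slot belongs to track B; its 5th term is 729.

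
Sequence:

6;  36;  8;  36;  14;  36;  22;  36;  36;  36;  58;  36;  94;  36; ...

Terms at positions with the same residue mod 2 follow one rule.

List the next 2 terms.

152, 36

Odd-indexed and even-indexed terms follow separate rules.
Subsequence A: 6, 8, 14, 22, 36, 58, 94. A Fibonacci-like recurrence a_n = a_{n-1} + a_{n-2}.
Subsequence B: 36, 36, 36, 36, 36, 36, 36. The constant sequence 36.
Term 15 comes from subsequence A (its 8th entry): 152.
Term 16 comes from subsequence B (its 8th entry): 36.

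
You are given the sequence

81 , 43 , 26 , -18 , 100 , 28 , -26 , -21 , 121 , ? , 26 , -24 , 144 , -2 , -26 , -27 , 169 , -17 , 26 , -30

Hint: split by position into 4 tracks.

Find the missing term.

13

Split by position mod 4: positions 1, 5, 9, … form one track, and each other residue class forms its own.
Track A: 81, 100, 121, 144, 169 (consecutive squares n² from n = 9).
Track B: 43, 28, ?, -2, -17 (linear: a_n = 58 − 15·n).
Track C: 26, -26, 26, -26, 26 (oscillating between 26 and -26).
Track D: -18, -21, -24, -27, -30 (arithmetic, step −3).
So the missing entry in track B is 13.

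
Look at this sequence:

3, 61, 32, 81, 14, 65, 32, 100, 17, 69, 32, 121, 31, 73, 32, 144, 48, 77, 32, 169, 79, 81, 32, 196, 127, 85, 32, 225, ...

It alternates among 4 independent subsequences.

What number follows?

206

Split by position mod 4 into 4 tracks.
Track A: 3, 14, 17, 31, 48, 79, 127 — Fibonacci-style (each term is the sum of the two before it).
Track B: 61, 65, 69, 73, 77, 81, 85 — arithmetic with common difference +4.
Track C: 32, 32, 32, 32, 32, 32, 32 — the constant sequence 32.
Track D: 81, 100, 121, 144, 169, 196, 225 — perfect squares starting at 9².
The 29th slot belongs to track A; its 8th term is 206.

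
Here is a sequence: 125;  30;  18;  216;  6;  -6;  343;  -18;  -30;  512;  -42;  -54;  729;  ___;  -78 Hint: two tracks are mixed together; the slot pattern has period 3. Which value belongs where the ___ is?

Reading positions in blocks of 3 reveals the pattern ABB — 2 tracks woven together.
Stream A: 125, 216, 343, 512, 729 — the cubes 5³, 6³, 7³, ….
Stream B: 30, 18, 6, -6, -18, -30, -42, -54, ?, -78 — linear: a_n = 42 − 12·n.
So the missing entry in stream B is -66.

-66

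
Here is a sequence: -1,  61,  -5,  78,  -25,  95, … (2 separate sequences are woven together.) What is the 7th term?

-125

Positions 1, 3, 5, … form one subsequence and positions 2, 4, 6, … form another.
Track A: -1, -5, -25 (geometric with ratio 5).
Track B: 61, 78, 95 (arithmetic, step +17).
Term 7 comes from track A (its 4th entry): -125.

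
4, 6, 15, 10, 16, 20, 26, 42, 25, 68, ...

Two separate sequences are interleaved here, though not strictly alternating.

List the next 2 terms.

110, 30

Positions follow the repeating pattern AAB; grouping by letter gives 2 tracks.
Stream A is 4, 6, 10, 16, 26, 42, 68, which is Fibonacci-style (each term is the sum of the two before it).
Stream B is 15, 20, 25, which is arithmetic, step +5.
The 11th slot belongs to stream A; its 8th term is 110.
Position 12 falls in stream B as its term 4, giving 30.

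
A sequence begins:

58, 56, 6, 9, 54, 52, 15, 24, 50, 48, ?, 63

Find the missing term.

39

The slot pattern repeats as AABB (period 4), so there are 2 interleaved tracks.
Track A = 58, 56, 54, 52, 50, 48: subtracting 2 each time.
Track B = 6, 9, 15, 24, ?, 63: Fibonacci-style (each term is the sum of the two before it).
Track B's pattern makes the blank 39.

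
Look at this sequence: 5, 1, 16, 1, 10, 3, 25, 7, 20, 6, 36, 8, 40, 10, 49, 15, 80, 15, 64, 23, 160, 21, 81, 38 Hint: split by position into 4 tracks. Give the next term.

320

Split by position mod 4 into 4 tracks.
Subsequence A: 5, 10, 20, 40, 80, 160 — geometric with ratio 2.
Subsequence B: 1, 3, 6, 10, 15, 21 — triangular numbers n(n+1)/2 for n = 1, 2, ….
Subsequence C: 16, 25, 36, 49, 64, 81 — consecutive squares n² from n = 4.
Subsequence D: 1, 7, 8, 15, 23, 38 — a Fibonacci-like recurrence a_n = a_{n-1} + a_{n-2}.
The 25th slot belongs to subsequence A; its 7th term is 320.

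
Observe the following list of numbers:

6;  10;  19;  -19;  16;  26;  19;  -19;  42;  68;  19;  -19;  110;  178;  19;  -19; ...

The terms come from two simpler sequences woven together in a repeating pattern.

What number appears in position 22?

Reading positions in blocks of 4 reveals the pattern AABB — 2 tracks woven together.
Track A: 6, 10, 16, 26, 42, 68, 110, 178 (a Fibonacci-like recurrence a_n = a_{n-1} + a_{n-2}).
Track B: 19, -19, 19, -19, 19, -19, 19, -19 (alternating ±19).
Position 22 falls in track A as its term 12, giving 1220.

1220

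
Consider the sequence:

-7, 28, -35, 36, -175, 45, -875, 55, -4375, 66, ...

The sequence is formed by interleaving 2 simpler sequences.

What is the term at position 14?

The terms cycle through 2 interleaved subsequences.
Stream A is -7, -35, -175, -875, -4375, which is multiplying by 5 each time.
Stream B is 28, 36, 45, 55, 66, which is triangular numbers n(n+1)/2 for n = 7, 8, ….
Position 14 falls in stream B as its term 7, giving 91.

91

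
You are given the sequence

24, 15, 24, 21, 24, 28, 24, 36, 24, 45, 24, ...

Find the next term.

Split by position mod 2 into 2 tracks.
Track A: 24, 24, 24, 24, 24, 24 (the constant sequence 24).
Track B: 15, 21, 28, 36, 45 (triangular numbers starting at T_5).
Position 12 → track B, term 6 = 55.

55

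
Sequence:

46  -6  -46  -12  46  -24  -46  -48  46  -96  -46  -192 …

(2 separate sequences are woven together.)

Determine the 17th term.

Split by position mod 2 into 2 tracks.
Track A: 46, -46, 46, -46, 46, -46. Alternating ±46.
Track B: -6, -12, -24, -48, -96, -192. A geometric progression (common ratio 2).
Term 17 comes from track A (its 9th entry): 46.

46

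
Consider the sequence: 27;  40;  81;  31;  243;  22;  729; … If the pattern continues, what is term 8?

Taking every 2nd term gives 2 separate tracks.
Stream A: 27, 81, 243, 729 — successive powers of 3.
Stream B: 40, 31, 22 — linear: a_n = 49 − 9·n.
Position 8 → stream B, term 4 = 13.

13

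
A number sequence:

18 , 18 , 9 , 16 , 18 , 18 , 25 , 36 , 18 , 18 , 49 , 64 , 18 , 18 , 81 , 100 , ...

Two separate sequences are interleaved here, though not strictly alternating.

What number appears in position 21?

Reading positions in blocks of 4 reveals the pattern AABB — 2 tracks woven together.
Stream A: 18, 18, 18, 18, 18, 18, 18, 18 (the constant sequence 18).
Stream B: 9, 16, 25, 36, 49, 64, 81, 100 (perfect squares starting at 3²).
The 21st slot belongs to stream A; its 11th term is 18.

18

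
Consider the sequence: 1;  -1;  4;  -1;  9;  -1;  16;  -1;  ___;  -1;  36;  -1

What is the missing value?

25

The terms cycle through 2 interleaved subsequences.
Subsequence A = 1, 4, 9, 16, ?, 36: consecutive squares n² from n = 1.
Subsequence B = -1, -1, -1, -1, -1, -1: always -1.
Subsequence A's pattern makes the blank 25.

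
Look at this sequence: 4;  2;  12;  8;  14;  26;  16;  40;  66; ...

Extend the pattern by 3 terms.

Positions follow the repeating pattern ABB; grouping by letter gives 2 tracks.
Track A: 4, 8, 16. Powers of 2.
Track B: 2, 12, 14, 26, 40, 66. Fibonacci-style (each term is the sum of the two before it).
Position 10 → track A, term 4 = 32.
Position 11 → track B, term 7 = 106.
The 12th slot belongs to track B; its 8th term is 172.

32, 106, 172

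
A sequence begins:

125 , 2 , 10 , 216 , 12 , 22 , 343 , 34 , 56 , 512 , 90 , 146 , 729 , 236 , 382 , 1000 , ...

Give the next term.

618

The slot pattern repeats as ABB (period 3), so there are 2 interleaved tracks.
Subsequence A = 125, 216, 343, 512, 729, 1000: consecutive cubes n³ from n = 5.
Subsequence B = 2, 10, 12, 22, 34, 56, 90, 146, 236, 382: Fibonacci-style (each term is the sum of the two before it).
The 17th slot belongs to subsequence B; its 11th term is 618.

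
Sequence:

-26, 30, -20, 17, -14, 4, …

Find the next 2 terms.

Odd-indexed and even-indexed terms follow separate rules.
Subsequence A = -26, -20, -14: adding 6 each time.
Subsequence B = 30, 17, 4: subtracting 13 each time.
The 7th slot belongs to subsequence A; its 4th term is -8.
Position 8 → subsequence B, term 4 = -9.

-8, -9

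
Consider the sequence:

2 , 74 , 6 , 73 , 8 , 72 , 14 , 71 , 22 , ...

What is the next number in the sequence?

Positions 1, 3, 5, … form one subsequence and positions 2, 4, 6, … form another.
Stream A = 2, 6, 8, 14, 22: Fibonacci-style (each term is the sum of the two before it).
Stream B = 74, 73, 72, 71: arithmetic with common difference −1.
Position 10 falls in stream B as its term 5, giving 70.

70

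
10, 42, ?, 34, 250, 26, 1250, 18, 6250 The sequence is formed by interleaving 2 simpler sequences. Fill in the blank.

50

Split by position mod 2 into 2 tracks.
Subsequence A: 10, ?, 250, 1250, 6250 (multiplying by 5 each time).
Subsequence B: 42, 34, 26, 18 (arithmetic, step −8).
Filling subsequence A at index 2 by its rule yields 50.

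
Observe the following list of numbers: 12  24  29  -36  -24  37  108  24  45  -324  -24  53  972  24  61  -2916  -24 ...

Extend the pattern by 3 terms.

Split by position mod 3 into 3 tracks.
Subsequence A: 12, -36, 108, -324, 972, -2916. Geometric, ×-3 each step.
Subsequence B: 24, -24, 24, -24, 24, -24. Oscillating between 24 and -24.
Subsequence C: 29, 37, 45, 53, 61. Linear: a_n = 21 + 8·n.
Position 18 falls in subsequence C as its term 6, giving 69.
Position 19 falls in subsequence A as its term 7, giving 8748.
Position 20 → subsequence B, term 7 = 24.

69, 8748, 24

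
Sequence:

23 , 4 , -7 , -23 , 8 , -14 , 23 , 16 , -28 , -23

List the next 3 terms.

Split by position mod 3: positions 1, 4, 7, … form one track, and each other residue class forms its own.
Track A = 23, -23, 23, -23: oscillating between 23 and -23.
Track B = 4, 8, 16: powers of 2.
Track C = -7, -14, -28: a geometric progression (common ratio 2).
Position 11 falls in track B as its term 4, giving 32.
Term 12 comes from track C (its 4th entry): -56.
The 13th slot belongs to track A; its 5th term is 23.

32, -56, 23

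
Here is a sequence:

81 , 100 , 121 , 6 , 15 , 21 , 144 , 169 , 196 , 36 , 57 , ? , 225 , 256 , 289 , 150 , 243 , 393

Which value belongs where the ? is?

93

The slot pattern repeats as AAABBB (period 6), so there are 2 interleaved tracks.
Subsequence A: 81, 100, 121, 144, 169, 196, 225, 256, 289. Consecutive squares n² from n = 9.
Subsequence B: 6, 15, 21, 36, 57, ?, 150, 243, 393. Each term equals the sum of the previous two.
Subsequence B's pattern makes the blank 93.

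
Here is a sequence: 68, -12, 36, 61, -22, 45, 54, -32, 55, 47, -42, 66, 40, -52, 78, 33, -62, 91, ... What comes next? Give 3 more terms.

26, -72, 105

Split by position mod 3 into 3 tracks.
Track A: 68, 61, 54, 47, 40, 33 — arithmetic with common difference −7.
Track B: -12, -22, -32, -42, -52, -62 — arithmetic, step −10.
Track C: 36, 45, 55, 66, 78, 91 — triangular numbers starting at T_8.
Term 19 comes from track A (its 7th entry): 26.
Term 20 comes from track B (its 7th entry): -72.
Position 21 → track C, term 7 = 105.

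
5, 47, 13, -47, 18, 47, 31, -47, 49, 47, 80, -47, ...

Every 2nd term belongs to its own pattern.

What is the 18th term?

47

Odd-indexed and even-indexed terms follow separate rules.
Track A: 5, 13, 18, 31, 49, 80. A Fibonacci-like recurrence a_n = a_{n-1} + a_{n-2}.
Track B: 47, -47, 47, -47, 47, -47. The oscillation 47·(−1)^(n+1).
Position 18 falls in track B as its term 9, giving 47.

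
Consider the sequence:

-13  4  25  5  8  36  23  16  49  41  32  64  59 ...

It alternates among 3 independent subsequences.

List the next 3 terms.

Read the sequence 3 terms at a time; column i is its own pattern.
Track A: -13, 5, 23, 41, 59 (linear: a_n = -31 + 18·n).
Track B: 4, 8, 16, 32 (successive powers of 2).
Track C: 25, 36, 49, 64 (consecutive squares n² from n = 5).
Term 14 comes from track B (its 5th entry): 64.
Term 15 comes from track C (its 5th entry): 81.
The 16th slot belongs to track A; its 6th term is 77.

64, 81, 77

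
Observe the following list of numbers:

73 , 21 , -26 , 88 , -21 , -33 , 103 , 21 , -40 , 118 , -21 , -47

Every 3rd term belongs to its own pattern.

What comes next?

Taking every 3rd term gives 3 separate tracks.
Track A is 73, 88, 103, 118, which is adding 15 each time.
Track B is 21, -21, 21, -21, which is alternating ±21.
Track C is -26, -33, -40, -47, which is linear: a_n = -19 − 7·n.
The 13th slot belongs to track A; its 5th term is 133.

133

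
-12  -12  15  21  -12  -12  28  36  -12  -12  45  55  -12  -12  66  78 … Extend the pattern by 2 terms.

Positions follow the repeating pattern AABB; grouping by letter gives 2 tracks.
Track A: -12, -12, -12, -12, -12, -12, -12, -12. Always -12.
Track B: 15, 21, 28, 36, 45, 55, 66, 78. The triangular numbers T_5, T_6, ….
Position 17 falls in track A as its term 9, giving -12.
The 18th slot belongs to track A; its 10th term is -12.

-12, -12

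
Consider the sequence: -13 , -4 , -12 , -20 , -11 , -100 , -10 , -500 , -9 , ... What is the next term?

Split by position mod 2 into 2 tracks.
Stream A: -13, -12, -11, -10, -9. Linear: a_n = -14 + n.
Stream B: -4, -20, -100, -500. Geometric with ratio 5.
Position 10 falls in stream B as its term 5, giving -2500.

-2500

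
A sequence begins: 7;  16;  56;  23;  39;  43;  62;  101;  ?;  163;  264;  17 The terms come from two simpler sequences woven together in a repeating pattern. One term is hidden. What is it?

30

Reading positions in blocks of 3 reveals the pattern AAB — 2 tracks woven together.
Stream A: 7, 16, 23, 39, 62, 101, 163, 264. Each term equals the sum of the previous two.
Stream B: 56, 43, ?, 17. Arithmetic with common difference −13.
So the missing entry in stream B is 30.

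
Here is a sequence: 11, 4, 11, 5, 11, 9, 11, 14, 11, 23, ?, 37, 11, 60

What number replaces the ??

11

Odd-indexed and even-indexed terms follow separate rules.
Stream A: 11, 11, 11, 11, 11, ?, 11. The constant sequence 11.
Stream B: 4, 5, 9, 14, 23, 37, 60. Fibonacci-style (each term is the sum of the two before it).
Filling stream A at index 6 by its rule yields 11.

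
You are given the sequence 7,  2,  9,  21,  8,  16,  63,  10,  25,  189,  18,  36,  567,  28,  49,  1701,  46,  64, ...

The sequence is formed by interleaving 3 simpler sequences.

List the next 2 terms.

Taking every 3rd term gives 3 separate tracks.
Track A is 7, 21, 63, 189, 567, 1701, which is geometric, ×3 each step.
Track B is 2, 8, 10, 18, 28, 46, which is each term equals the sum of the previous two.
Track C is 9, 16, 25, 36, 49, 64, which is the squares 3², 4², 5², ….
Position 19 → track A, term 7 = 5103.
Position 20 → track B, term 7 = 74.

5103, 74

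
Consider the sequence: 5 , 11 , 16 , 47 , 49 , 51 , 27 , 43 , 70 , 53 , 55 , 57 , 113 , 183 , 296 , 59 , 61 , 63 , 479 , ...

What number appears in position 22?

65

The slot pattern repeats as AAABBB (period 6), so there are 2 interleaved tracks.
Subsequence A is 5, 11, 16, 27, 43, 70, 113, 183, 296, 479, which is Fibonacci-style (each term is the sum of the two before it).
Subsequence B is 47, 49, 51, 53, 55, 57, 59, 61, 63, which is adding 2 each time.
Position 22 falls in subsequence B as its term 10, giving 65.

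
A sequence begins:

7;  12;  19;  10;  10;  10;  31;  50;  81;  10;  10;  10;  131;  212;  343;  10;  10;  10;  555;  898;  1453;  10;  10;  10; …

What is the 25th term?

2351

Reading positions in blocks of 6 reveals the pattern AAABBB — 2 tracks woven together.
Subsequence A: 7, 12, 19, 31, 50, 81, 131, 212, 343, 555, 898, 1453 (Fibonacci-style (each term is the sum of the two before it)).
Subsequence B: 10, 10, 10, 10, 10, 10, 10, 10, 10, 10, 10, 10 (the constant sequence 10).
The 25th slot belongs to subsequence A; its 13th term is 2351.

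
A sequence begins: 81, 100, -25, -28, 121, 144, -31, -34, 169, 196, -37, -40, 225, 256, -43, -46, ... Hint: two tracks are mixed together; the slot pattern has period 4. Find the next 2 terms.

The slot pattern repeats as AABB (period 4), so there are 2 interleaved tracks.
Subsequence A: 81, 100, 121, 144, 169, 196, 225, 256. Perfect squares starting at 9².
Subsequence B: -25, -28, -31, -34, -37, -40, -43, -46. Subtracting 3 each time.
Term 17 comes from subsequence A (its 9th entry): 289.
The 18th slot belongs to subsequence A; its 10th term is 324.

289, 324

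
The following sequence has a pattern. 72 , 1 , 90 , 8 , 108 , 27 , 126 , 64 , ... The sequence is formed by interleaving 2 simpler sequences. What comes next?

144

Odd-indexed and even-indexed terms follow separate rules.
Stream A = 72, 90, 108, 126: linear: a_n = 54 + 18·n.
Stream B = 1, 8, 27, 64: consecutive cubes n³ from n = 1.
The 9th slot belongs to stream A; its 5th term is 144.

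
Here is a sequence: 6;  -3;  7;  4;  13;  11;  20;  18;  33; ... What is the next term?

Split by position mod 2 into 2 tracks.
Track A: 6, 7, 13, 20, 33 — a Fibonacci-like recurrence a_n = a_{n-1} + a_{n-2}.
Track B: -3, 4, 11, 18 — arithmetic with common difference +7.
Term 10 comes from track B (its 5th entry): 25.

25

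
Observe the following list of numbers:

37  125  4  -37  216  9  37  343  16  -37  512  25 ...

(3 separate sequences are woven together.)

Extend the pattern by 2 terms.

37, 729

Taking every 3rd term gives 3 separate tracks.
Track A: 37, -37, 37, -37 (the oscillation 37·(−1)^(n+1)).
Track B: 125, 216, 343, 512 (the cubes 5³, 6³, 7³, …).
Track C: 4, 9, 16, 25 (consecutive squares n² from n = 2).
Position 13 → track A, term 5 = 37.
Position 14 → track B, term 5 = 729.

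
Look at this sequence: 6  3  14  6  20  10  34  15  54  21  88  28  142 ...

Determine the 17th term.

Odd-indexed and even-indexed terms follow separate rules.
Subsequence A: 6, 14, 20, 34, 54, 88, 142. A Fibonacci-like recurrence a_n = a_{n-1} + a_{n-2}.
Subsequence B: 3, 6, 10, 15, 21, 28. Triangular numbers starting at T_2.
Position 17 → subsequence A, term 9 = 372.

372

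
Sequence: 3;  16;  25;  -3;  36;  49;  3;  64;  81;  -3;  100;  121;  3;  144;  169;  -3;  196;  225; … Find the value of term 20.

Reading positions in blocks of 3 reveals the pattern ABB — 2 tracks woven together.
Subsequence A: 3, -3, 3, -3, 3, -3 — the oscillation 3·(−1)^(n+1).
Subsequence B: 16, 25, 36, 49, 64, 81, 100, 121, 144, 169, 196, 225 — consecutive squares n² from n = 4.
Term 20 comes from subsequence B (its 13th entry): 256.

256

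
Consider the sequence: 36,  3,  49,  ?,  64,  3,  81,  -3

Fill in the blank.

-3

Taking every 2nd term gives 2 separate tracks.
Subsequence A: 36, 49, 64, 81. Consecutive squares n² from n = 6.
Subsequence B: 3, ?, 3, -3. Oscillating between 3 and -3.
The gap is subsequence B's term 2; the rule gives -3.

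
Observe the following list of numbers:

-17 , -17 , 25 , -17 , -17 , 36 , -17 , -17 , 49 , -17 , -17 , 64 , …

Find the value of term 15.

The slot pattern repeats as AAB (period 3), so there are 2 interleaved tracks.
Stream A: -17, -17, -17, -17, -17, -17, -17, -17 — always -17.
Stream B: 25, 36, 49, 64 — the squares 5², 6², 7², ….
Position 15 falls in stream B as its term 5, giving 81.

81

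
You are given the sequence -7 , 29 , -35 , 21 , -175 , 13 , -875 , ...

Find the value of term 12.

The terms cycle through 2 interleaved subsequences.
Stream A: -7, -35, -175, -875 (a geometric progression (common ratio 5)).
Stream B: 29, 21, 13 (arithmetic, step −8).
Position 12 falls in stream B as its term 6, giving -11.

-11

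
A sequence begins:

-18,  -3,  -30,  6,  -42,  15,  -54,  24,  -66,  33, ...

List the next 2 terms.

-78, 42

Taking every 2nd term gives 2 separate tracks.
Track A: -18, -30, -42, -54, -66. Linear: a_n = -6 − 12·n.
Track B: -3, 6, 15, 24, 33. Arithmetic with common difference +9.
The 11th slot belongs to track A; its 6th term is -78.
The 12th slot belongs to track B; its 6th term is 42.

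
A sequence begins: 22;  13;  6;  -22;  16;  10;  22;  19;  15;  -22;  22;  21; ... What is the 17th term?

Split by position mod 3 into 3 tracks.
Stream A = 22, -22, 22, -22: alternating ±22.
Stream B = 13, 16, 19, 22: adding 3 each time.
Stream C = 6, 10, 15, 21: triangular numbers starting at T_3.
Position 17 → stream B, term 6 = 28.

28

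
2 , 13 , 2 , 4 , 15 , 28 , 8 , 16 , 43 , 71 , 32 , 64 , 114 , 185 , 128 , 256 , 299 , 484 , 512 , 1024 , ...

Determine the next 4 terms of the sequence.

Reading positions in blocks of 4 reveals the pattern AABB — 2 tracks woven together.
Stream A = 2, 13, 15, 28, 43, 71, 114, 185, 299, 484: Fibonacci-style (each term is the sum of the two before it).
Stream B = 2, 4, 8, 16, 32, 64, 128, 256, 512, 1024: powers 2^1, 2^2, 2^3, ….
Position 21 → stream A, term 11 = 783.
The 22nd slot belongs to stream A; its 12th term is 1267.
Term 23 comes from stream B (its 11th entry): 2048.
The 24th slot belongs to stream B; its 12th term is 4096.

783, 1267, 2048, 4096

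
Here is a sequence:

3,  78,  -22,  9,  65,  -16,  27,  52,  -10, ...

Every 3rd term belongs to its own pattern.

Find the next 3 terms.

Split by position mod 3 into 3 tracks.
Track A is 3, 9, 27, which is powers 3^1, 3^2, 3^3, ….
Track B is 78, 65, 52, which is arithmetic with common difference −13.
Track C is -22, -16, -10, which is linear: a_n = -28 + 6·n.
The 10th slot belongs to track A; its 4th term is 81.
Term 11 comes from track B (its 4th entry): 39.
Term 12 comes from track C (its 4th entry): -4.

81, 39, -4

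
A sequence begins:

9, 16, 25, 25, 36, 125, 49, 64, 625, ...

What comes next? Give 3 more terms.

Positions follow the repeating pattern AAB; grouping by letter gives 2 tracks.
Stream A: 9, 16, 25, 36, 49, 64. Perfect squares starting at 3².
Stream B: 25, 125, 625. Successive powers of 5.
Position 10 → stream A, term 7 = 81.
Position 11 falls in stream A as its term 8, giving 100.
Position 12 → stream B, term 4 = 3125.

81, 100, 3125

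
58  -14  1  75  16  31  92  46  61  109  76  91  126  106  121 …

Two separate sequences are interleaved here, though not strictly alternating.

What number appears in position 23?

The slot pattern repeats as ABB (period 3), so there are 2 interleaved tracks.
Track A: 58, 75, 92, 109, 126 — arithmetic with common difference +17.
Track B: -14, 1, 16, 31, 46, 61, 76, 91, 106, 121 — adding 15 each time.
Term 23 comes from track B (its 15th entry): 196.

196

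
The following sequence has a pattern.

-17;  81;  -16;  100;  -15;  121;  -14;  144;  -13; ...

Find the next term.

The terms cycle through 2 interleaved subsequences.
Track A: -17, -16, -15, -14, -13 — arithmetic with common difference +1.
Track B: 81, 100, 121, 144 — perfect squares starting at 9².
Position 10 → track B, term 5 = 169.

169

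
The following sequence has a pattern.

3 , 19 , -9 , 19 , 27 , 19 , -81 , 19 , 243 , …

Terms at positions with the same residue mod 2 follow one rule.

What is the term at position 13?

Positions 1, 3, 5, … form one subsequence and positions 2, 4, 6, … form another.
Subsequence A = 3, -9, 27, -81, 243: a geometric progression (common ratio -3).
Subsequence B = 19, 19, 19, 19: always 19.
Position 13 falls in subsequence A as its term 7, giving 2187.

2187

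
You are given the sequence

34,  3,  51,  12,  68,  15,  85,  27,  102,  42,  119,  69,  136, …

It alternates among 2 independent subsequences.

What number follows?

111

Taking every 2nd term gives 2 separate tracks.
Track A is 34, 51, 68, 85, 102, 119, 136, which is arithmetic, step +17.
Track B is 3, 12, 15, 27, 42, 69, which is each term equals the sum of the previous two.
Position 14 falls in track B as its term 7, giving 111.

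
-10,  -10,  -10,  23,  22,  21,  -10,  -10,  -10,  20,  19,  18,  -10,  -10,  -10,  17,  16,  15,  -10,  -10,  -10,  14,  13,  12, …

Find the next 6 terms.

The slot pattern repeats as AAABBB (period 6), so there are 2 interleaved tracks.
Subsequence A: -10, -10, -10, -10, -10, -10, -10, -10, -10, -10, -10, -10 (always -10).
Subsequence B: 23, 22, 21, 20, 19, 18, 17, 16, 15, 14, 13, 12 (subtracting 1 each time).
Position 25 falls in subsequence A as its term 13, giving -10.
Position 26 → subsequence A, term 14 = -10.
Position 27 → subsequence A, term 15 = -10.
The 28th slot belongs to subsequence B; its 13th term is 11.
Term 29 comes from subsequence B (its 14th entry): 10.
Position 30 → subsequence B, term 15 = 9.

-10, -10, -10, 11, 10, 9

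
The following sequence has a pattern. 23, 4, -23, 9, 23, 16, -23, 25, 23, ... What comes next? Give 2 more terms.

Positions 1, 3, 5, … form one subsequence and positions 2, 4, 6, … form another.
Subsequence A: 23, -23, 23, -23, 23 (oscillating between 23 and -23).
Subsequence B: 4, 9, 16, 25 (the squares 2², 3², 4², …).
Term 10 comes from subsequence B (its 5th entry): 36.
Position 11 → subsequence A, term 6 = -23.

36, -23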